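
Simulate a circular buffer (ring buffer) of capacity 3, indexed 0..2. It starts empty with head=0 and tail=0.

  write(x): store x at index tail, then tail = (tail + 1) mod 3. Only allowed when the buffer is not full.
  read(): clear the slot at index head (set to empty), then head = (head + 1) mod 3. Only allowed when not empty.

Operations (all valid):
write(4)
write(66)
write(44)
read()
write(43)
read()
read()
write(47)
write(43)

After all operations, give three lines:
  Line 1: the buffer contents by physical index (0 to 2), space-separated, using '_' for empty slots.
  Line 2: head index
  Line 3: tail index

Answer: 43 47 43
0
0

Derivation:
write(4): buf=[4 _ _], head=0, tail=1, size=1
write(66): buf=[4 66 _], head=0, tail=2, size=2
write(44): buf=[4 66 44], head=0, tail=0, size=3
read(): buf=[_ 66 44], head=1, tail=0, size=2
write(43): buf=[43 66 44], head=1, tail=1, size=3
read(): buf=[43 _ 44], head=2, tail=1, size=2
read(): buf=[43 _ _], head=0, tail=1, size=1
write(47): buf=[43 47 _], head=0, tail=2, size=2
write(43): buf=[43 47 43], head=0, tail=0, size=3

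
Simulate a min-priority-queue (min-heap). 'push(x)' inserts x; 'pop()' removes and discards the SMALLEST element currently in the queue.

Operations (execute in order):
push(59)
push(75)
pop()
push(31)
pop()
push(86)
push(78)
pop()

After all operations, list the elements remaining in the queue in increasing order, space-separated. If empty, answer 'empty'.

Answer: 78 86

Derivation:
push(59): heap contents = [59]
push(75): heap contents = [59, 75]
pop() → 59: heap contents = [75]
push(31): heap contents = [31, 75]
pop() → 31: heap contents = [75]
push(86): heap contents = [75, 86]
push(78): heap contents = [75, 78, 86]
pop() → 75: heap contents = [78, 86]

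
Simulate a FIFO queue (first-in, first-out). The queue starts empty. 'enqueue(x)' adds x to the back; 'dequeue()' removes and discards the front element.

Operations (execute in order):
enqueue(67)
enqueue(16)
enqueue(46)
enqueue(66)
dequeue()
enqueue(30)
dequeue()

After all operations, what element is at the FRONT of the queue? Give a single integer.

Answer: 46

Derivation:
enqueue(67): queue = [67]
enqueue(16): queue = [67, 16]
enqueue(46): queue = [67, 16, 46]
enqueue(66): queue = [67, 16, 46, 66]
dequeue(): queue = [16, 46, 66]
enqueue(30): queue = [16, 46, 66, 30]
dequeue(): queue = [46, 66, 30]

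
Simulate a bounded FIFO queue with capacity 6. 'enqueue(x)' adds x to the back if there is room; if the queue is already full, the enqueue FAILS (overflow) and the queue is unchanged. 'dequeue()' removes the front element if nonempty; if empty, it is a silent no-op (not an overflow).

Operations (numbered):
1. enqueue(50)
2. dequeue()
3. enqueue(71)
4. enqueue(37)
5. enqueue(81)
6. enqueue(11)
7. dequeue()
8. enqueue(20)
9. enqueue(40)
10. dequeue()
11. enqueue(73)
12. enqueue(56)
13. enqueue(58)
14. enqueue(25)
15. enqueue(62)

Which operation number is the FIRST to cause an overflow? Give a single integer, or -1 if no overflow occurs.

Answer: 13

Derivation:
1. enqueue(50): size=1
2. dequeue(): size=0
3. enqueue(71): size=1
4. enqueue(37): size=2
5. enqueue(81): size=3
6. enqueue(11): size=4
7. dequeue(): size=3
8. enqueue(20): size=4
9. enqueue(40): size=5
10. dequeue(): size=4
11. enqueue(73): size=5
12. enqueue(56): size=6
13. enqueue(58): size=6=cap → OVERFLOW (fail)
14. enqueue(25): size=6=cap → OVERFLOW (fail)
15. enqueue(62): size=6=cap → OVERFLOW (fail)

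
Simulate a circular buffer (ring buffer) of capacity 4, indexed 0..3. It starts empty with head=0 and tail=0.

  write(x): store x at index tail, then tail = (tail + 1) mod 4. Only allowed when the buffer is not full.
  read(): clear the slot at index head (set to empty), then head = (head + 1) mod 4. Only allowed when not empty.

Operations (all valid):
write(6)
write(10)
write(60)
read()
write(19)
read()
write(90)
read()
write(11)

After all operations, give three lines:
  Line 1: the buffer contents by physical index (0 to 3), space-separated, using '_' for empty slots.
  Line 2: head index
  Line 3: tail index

write(6): buf=[6 _ _ _], head=0, tail=1, size=1
write(10): buf=[6 10 _ _], head=0, tail=2, size=2
write(60): buf=[6 10 60 _], head=0, tail=3, size=3
read(): buf=[_ 10 60 _], head=1, tail=3, size=2
write(19): buf=[_ 10 60 19], head=1, tail=0, size=3
read(): buf=[_ _ 60 19], head=2, tail=0, size=2
write(90): buf=[90 _ 60 19], head=2, tail=1, size=3
read(): buf=[90 _ _ 19], head=3, tail=1, size=2
write(11): buf=[90 11 _ 19], head=3, tail=2, size=3

Answer: 90 11 _ 19
3
2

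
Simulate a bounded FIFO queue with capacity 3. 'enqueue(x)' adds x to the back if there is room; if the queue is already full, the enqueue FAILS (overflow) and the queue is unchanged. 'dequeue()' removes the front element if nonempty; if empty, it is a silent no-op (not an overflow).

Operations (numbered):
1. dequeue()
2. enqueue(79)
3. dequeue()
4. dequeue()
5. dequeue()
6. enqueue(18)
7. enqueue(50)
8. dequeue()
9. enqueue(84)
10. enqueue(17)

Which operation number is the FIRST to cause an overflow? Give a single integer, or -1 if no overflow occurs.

1. dequeue(): empty, no-op, size=0
2. enqueue(79): size=1
3. dequeue(): size=0
4. dequeue(): empty, no-op, size=0
5. dequeue(): empty, no-op, size=0
6. enqueue(18): size=1
7. enqueue(50): size=2
8. dequeue(): size=1
9. enqueue(84): size=2
10. enqueue(17): size=3

Answer: -1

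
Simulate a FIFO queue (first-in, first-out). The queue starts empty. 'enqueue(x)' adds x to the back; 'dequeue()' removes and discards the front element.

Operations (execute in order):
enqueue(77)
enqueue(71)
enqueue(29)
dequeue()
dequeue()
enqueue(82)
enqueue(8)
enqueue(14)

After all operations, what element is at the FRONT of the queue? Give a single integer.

enqueue(77): queue = [77]
enqueue(71): queue = [77, 71]
enqueue(29): queue = [77, 71, 29]
dequeue(): queue = [71, 29]
dequeue(): queue = [29]
enqueue(82): queue = [29, 82]
enqueue(8): queue = [29, 82, 8]
enqueue(14): queue = [29, 82, 8, 14]

Answer: 29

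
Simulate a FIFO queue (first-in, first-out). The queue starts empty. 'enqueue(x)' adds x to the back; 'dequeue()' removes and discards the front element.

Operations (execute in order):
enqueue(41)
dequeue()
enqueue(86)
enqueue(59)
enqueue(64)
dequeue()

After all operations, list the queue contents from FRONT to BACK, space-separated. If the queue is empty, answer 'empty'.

enqueue(41): [41]
dequeue(): []
enqueue(86): [86]
enqueue(59): [86, 59]
enqueue(64): [86, 59, 64]
dequeue(): [59, 64]

Answer: 59 64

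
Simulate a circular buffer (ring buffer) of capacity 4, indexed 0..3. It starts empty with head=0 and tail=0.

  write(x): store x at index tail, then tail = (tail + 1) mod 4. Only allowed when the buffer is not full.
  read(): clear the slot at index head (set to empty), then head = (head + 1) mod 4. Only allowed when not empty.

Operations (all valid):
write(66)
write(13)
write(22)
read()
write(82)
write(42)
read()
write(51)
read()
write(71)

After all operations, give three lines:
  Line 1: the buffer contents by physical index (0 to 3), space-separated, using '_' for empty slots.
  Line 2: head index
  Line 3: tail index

Answer: 42 51 71 82
3
3

Derivation:
write(66): buf=[66 _ _ _], head=0, tail=1, size=1
write(13): buf=[66 13 _ _], head=0, tail=2, size=2
write(22): buf=[66 13 22 _], head=0, tail=3, size=3
read(): buf=[_ 13 22 _], head=1, tail=3, size=2
write(82): buf=[_ 13 22 82], head=1, tail=0, size=3
write(42): buf=[42 13 22 82], head=1, tail=1, size=4
read(): buf=[42 _ 22 82], head=2, tail=1, size=3
write(51): buf=[42 51 22 82], head=2, tail=2, size=4
read(): buf=[42 51 _ 82], head=3, tail=2, size=3
write(71): buf=[42 51 71 82], head=3, tail=3, size=4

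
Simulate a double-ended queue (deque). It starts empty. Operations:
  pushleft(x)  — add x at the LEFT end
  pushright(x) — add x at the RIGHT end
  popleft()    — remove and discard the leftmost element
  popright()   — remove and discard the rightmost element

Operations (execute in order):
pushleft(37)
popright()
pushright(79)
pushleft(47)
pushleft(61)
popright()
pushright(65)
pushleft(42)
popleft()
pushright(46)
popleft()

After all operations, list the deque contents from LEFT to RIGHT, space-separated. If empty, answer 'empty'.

pushleft(37): [37]
popright(): []
pushright(79): [79]
pushleft(47): [47, 79]
pushleft(61): [61, 47, 79]
popright(): [61, 47]
pushright(65): [61, 47, 65]
pushleft(42): [42, 61, 47, 65]
popleft(): [61, 47, 65]
pushright(46): [61, 47, 65, 46]
popleft(): [47, 65, 46]

Answer: 47 65 46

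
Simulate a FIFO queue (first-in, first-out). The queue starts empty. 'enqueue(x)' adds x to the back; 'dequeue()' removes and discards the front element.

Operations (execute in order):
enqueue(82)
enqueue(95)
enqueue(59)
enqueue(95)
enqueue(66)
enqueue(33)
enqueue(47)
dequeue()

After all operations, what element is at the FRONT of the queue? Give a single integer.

Answer: 95

Derivation:
enqueue(82): queue = [82]
enqueue(95): queue = [82, 95]
enqueue(59): queue = [82, 95, 59]
enqueue(95): queue = [82, 95, 59, 95]
enqueue(66): queue = [82, 95, 59, 95, 66]
enqueue(33): queue = [82, 95, 59, 95, 66, 33]
enqueue(47): queue = [82, 95, 59, 95, 66, 33, 47]
dequeue(): queue = [95, 59, 95, 66, 33, 47]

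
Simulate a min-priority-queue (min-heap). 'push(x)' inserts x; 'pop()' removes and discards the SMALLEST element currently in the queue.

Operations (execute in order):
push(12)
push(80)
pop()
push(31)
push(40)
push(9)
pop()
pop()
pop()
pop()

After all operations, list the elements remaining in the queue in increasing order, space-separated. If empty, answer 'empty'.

Answer: empty

Derivation:
push(12): heap contents = [12]
push(80): heap contents = [12, 80]
pop() → 12: heap contents = [80]
push(31): heap contents = [31, 80]
push(40): heap contents = [31, 40, 80]
push(9): heap contents = [9, 31, 40, 80]
pop() → 9: heap contents = [31, 40, 80]
pop() → 31: heap contents = [40, 80]
pop() → 40: heap contents = [80]
pop() → 80: heap contents = []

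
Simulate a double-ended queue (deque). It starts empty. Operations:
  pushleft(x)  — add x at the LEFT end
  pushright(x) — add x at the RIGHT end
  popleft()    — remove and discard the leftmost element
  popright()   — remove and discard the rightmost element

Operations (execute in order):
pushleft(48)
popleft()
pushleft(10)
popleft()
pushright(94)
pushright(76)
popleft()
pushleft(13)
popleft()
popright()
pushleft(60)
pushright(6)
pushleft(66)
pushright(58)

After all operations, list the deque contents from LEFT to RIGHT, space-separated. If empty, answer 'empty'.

Answer: 66 60 6 58

Derivation:
pushleft(48): [48]
popleft(): []
pushleft(10): [10]
popleft(): []
pushright(94): [94]
pushright(76): [94, 76]
popleft(): [76]
pushleft(13): [13, 76]
popleft(): [76]
popright(): []
pushleft(60): [60]
pushright(6): [60, 6]
pushleft(66): [66, 60, 6]
pushright(58): [66, 60, 6, 58]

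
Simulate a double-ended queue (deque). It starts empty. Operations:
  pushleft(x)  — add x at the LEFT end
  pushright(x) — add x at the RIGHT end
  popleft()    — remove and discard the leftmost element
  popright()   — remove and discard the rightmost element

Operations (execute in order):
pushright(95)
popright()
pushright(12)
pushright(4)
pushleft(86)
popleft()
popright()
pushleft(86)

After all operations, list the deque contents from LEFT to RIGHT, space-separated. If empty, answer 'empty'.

pushright(95): [95]
popright(): []
pushright(12): [12]
pushright(4): [12, 4]
pushleft(86): [86, 12, 4]
popleft(): [12, 4]
popright(): [12]
pushleft(86): [86, 12]

Answer: 86 12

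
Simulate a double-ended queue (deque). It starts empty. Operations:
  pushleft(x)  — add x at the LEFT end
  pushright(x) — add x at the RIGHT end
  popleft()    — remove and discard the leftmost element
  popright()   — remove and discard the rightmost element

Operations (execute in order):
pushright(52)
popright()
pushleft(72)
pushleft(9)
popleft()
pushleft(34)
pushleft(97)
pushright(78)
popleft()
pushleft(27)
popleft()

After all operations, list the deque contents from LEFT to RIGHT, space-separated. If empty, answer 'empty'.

pushright(52): [52]
popright(): []
pushleft(72): [72]
pushleft(9): [9, 72]
popleft(): [72]
pushleft(34): [34, 72]
pushleft(97): [97, 34, 72]
pushright(78): [97, 34, 72, 78]
popleft(): [34, 72, 78]
pushleft(27): [27, 34, 72, 78]
popleft(): [34, 72, 78]

Answer: 34 72 78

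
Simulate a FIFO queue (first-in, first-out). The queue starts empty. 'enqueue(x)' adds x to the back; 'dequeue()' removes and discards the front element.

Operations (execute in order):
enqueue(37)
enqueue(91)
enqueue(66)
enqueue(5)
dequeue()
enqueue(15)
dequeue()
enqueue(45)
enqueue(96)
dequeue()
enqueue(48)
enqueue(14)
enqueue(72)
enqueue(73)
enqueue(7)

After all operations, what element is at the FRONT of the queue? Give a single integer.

Answer: 5

Derivation:
enqueue(37): queue = [37]
enqueue(91): queue = [37, 91]
enqueue(66): queue = [37, 91, 66]
enqueue(5): queue = [37, 91, 66, 5]
dequeue(): queue = [91, 66, 5]
enqueue(15): queue = [91, 66, 5, 15]
dequeue(): queue = [66, 5, 15]
enqueue(45): queue = [66, 5, 15, 45]
enqueue(96): queue = [66, 5, 15, 45, 96]
dequeue(): queue = [5, 15, 45, 96]
enqueue(48): queue = [5, 15, 45, 96, 48]
enqueue(14): queue = [5, 15, 45, 96, 48, 14]
enqueue(72): queue = [5, 15, 45, 96, 48, 14, 72]
enqueue(73): queue = [5, 15, 45, 96, 48, 14, 72, 73]
enqueue(7): queue = [5, 15, 45, 96, 48, 14, 72, 73, 7]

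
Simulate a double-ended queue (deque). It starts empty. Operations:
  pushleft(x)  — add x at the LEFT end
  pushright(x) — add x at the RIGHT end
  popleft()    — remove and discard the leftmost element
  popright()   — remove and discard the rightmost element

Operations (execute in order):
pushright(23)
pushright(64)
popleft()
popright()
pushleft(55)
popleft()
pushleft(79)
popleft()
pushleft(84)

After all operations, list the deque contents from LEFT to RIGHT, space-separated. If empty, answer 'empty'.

pushright(23): [23]
pushright(64): [23, 64]
popleft(): [64]
popright(): []
pushleft(55): [55]
popleft(): []
pushleft(79): [79]
popleft(): []
pushleft(84): [84]

Answer: 84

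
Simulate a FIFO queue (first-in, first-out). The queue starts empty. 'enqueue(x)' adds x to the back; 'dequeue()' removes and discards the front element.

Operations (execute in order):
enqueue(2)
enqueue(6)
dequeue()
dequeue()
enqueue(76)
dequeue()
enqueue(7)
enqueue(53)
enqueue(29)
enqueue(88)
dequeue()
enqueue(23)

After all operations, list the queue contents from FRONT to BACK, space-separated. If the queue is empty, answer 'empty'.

enqueue(2): [2]
enqueue(6): [2, 6]
dequeue(): [6]
dequeue(): []
enqueue(76): [76]
dequeue(): []
enqueue(7): [7]
enqueue(53): [7, 53]
enqueue(29): [7, 53, 29]
enqueue(88): [7, 53, 29, 88]
dequeue(): [53, 29, 88]
enqueue(23): [53, 29, 88, 23]

Answer: 53 29 88 23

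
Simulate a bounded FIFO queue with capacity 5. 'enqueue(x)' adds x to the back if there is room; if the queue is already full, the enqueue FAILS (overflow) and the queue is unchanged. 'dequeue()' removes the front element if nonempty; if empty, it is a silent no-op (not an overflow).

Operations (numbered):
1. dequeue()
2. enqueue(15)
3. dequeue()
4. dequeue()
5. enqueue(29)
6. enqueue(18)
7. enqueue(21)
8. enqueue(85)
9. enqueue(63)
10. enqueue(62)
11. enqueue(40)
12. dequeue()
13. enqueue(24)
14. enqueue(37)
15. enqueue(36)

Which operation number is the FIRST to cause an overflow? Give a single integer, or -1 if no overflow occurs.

1. dequeue(): empty, no-op, size=0
2. enqueue(15): size=1
3. dequeue(): size=0
4. dequeue(): empty, no-op, size=0
5. enqueue(29): size=1
6. enqueue(18): size=2
7. enqueue(21): size=3
8. enqueue(85): size=4
9. enqueue(63): size=5
10. enqueue(62): size=5=cap → OVERFLOW (fail)
11. enqueue(40): size=5=cap → OVERFLOW (fail)
12. dequeue(): size=4
13. enqueue(24): size=5
14. enqueue(37): size=5=cap → OVERFLOW (fail)
15. enqueue(36): size=5=cap → OVERFLOW (fail)

Answer: 10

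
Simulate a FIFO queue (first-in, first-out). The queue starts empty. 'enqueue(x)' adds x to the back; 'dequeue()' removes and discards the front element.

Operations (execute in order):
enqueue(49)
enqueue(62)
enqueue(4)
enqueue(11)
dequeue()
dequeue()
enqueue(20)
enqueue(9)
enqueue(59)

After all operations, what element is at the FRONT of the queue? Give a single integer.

Answer: 4

Derivation:
enqueue(49): queue = [49]
enqueue(62): queue = [49, 62]
enqueue(4): queue = [49, 62, 4]
enqueue(11): queue = [49, 62, 4, 11]
dequeue(): queue = [62, 4, 11]
dequeue(): queue = [4, 11]
enqueue(20): queue = [4, 11, 20]
enqueue(9): queue = [4, 11, 20, 9]
enqueue(59): queue = [4, 11, 20, 9, 59]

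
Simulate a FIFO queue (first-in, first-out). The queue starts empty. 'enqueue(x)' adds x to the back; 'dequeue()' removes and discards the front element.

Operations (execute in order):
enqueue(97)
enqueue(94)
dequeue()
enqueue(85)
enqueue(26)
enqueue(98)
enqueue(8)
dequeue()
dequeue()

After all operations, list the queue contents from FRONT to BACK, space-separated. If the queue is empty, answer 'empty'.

enqueue(97): [97]
enqueue(94): [97, 94]
dequeue(): [94]
enqueue(85): [94, 85]
enqueue(26): [94, 85, 26]
enqueue(98): [94, 85, 26, 98]
enqueue(8): [94, 85, 26, 98, 8]
dequeue(): [85, 26, 98, 8]
dequeue(): [26, 98, 8]

Answer: 26 98 8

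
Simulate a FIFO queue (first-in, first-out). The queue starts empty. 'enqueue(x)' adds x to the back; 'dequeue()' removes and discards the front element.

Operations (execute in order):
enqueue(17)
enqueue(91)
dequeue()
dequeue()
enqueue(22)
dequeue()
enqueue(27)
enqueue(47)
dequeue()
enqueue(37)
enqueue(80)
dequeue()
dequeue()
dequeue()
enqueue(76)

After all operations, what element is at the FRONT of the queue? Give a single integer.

Answer: 76

Derivation:
enqueue(17): queue = [17]
enqueue(91): queue = [17, 91]
dequeue(): queue = [91]
dequeue(): queue = []
enqueue(22): queue = [22]
dequeue(): queue = []
enqueue(27): queue = [27]
enqueue(47): queue = [27, 47]
dequeue(): queue = [47]
enqueue(37): queue = [47, 37]
enqueue(80): queue = [47, 37, 80]
dequeue(): queue = [37, 80]
dequeue(): queue = [80]
dequeue(): queue = []
enqueue(76): queue = [76]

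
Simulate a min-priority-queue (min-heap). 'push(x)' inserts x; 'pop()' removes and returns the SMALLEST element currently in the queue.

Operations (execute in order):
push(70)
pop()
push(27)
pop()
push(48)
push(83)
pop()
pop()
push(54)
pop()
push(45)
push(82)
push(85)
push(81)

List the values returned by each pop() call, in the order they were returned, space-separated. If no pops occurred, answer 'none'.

push(70): heap contents = [70]
pop() → 70: heap contents = []
push(27): heap contents = [27]
pop() → 27: heap contents = []
push(48): heap contents = [48]
push(83): heap contents = [48, 83]
pop() → 48: heap contents = [83]
pop() → 83: heap contents = []
push(54): heap contents = [54]
pop() → 54: heap contents = []
push(45): heap contents = [45]
push(82): heap contents = [45, 82]
push(85): heap contents = [45, 82, 85]
push(81): heap contents = [45, 81, 82, 85]

Answer: 70 27 48 83 54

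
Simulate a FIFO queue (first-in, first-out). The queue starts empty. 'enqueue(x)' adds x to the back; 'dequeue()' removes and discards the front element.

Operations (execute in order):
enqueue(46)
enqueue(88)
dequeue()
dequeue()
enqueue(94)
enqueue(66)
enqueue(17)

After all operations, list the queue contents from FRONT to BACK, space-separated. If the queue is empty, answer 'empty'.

Answer: 94 66 17

Derivation:
enqueue(46): [46]
enqueue(88): [46, 88]
dequeue(): [88]
dequeue(): []
enqueue(94): [94]
enqueue(66): [94, 66]
enqueue(17): [94, 66, 17]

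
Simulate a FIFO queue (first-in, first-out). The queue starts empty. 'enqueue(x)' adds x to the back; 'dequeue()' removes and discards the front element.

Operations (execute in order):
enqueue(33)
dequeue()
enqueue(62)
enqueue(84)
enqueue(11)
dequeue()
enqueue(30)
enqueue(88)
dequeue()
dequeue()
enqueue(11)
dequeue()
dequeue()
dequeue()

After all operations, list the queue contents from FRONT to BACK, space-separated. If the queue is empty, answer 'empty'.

Answer: empty

Derivation:
enqueue(33): [33]
dequeue(): []
enqueue(62): [62]
enqueue(84): [62, 84]
enqueue(11): [62, 84, 11]
dequeue(): [84, 11]
enqueue(30): [84, 11, 30]
enqueue(88): [84, 11, 30, 88]
dequeue(): [11, 30, 88]
dequeue(): [30, 88]
enqueue(11): [30, 88, 11]
dequeue(): [88, 11]
dequeue(): [11]
dequeue(): []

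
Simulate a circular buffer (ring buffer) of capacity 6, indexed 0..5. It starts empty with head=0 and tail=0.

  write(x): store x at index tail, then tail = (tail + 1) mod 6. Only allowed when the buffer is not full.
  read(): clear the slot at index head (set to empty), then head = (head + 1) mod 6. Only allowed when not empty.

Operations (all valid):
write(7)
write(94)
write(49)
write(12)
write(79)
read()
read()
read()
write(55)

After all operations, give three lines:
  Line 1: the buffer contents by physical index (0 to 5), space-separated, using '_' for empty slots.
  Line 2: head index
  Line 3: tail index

write(7): buf=[7 _ _ _ _ _], head=0, tail=1, size=1
write(94): buf=[7 94 _ _ _ _], head=0, tail=2, size=2
write(49): buf=[7 94 49 _ _ _], head=0, tail=3, size=3
write(12): buf=[7 94 49 12 _ _], head=0, tail=4, size=4
write(79): buf=[7 94 49 12 79 _], head=0, tail=5, size=5
read(): buf=[_ 94 49 12 79 _], head=1, tail=5, size=4
read(): buf=[_ _ 49 12 79 _], head=2, tail=5, size=3
read(): buf=[_ _ _ 12 79 _], head=3, tail=5, size=2
write(55): buf=[_ _ _ 12 79 55], head=3, tail=0, size=3

Answer: _ _ _ 12 79 55
3
0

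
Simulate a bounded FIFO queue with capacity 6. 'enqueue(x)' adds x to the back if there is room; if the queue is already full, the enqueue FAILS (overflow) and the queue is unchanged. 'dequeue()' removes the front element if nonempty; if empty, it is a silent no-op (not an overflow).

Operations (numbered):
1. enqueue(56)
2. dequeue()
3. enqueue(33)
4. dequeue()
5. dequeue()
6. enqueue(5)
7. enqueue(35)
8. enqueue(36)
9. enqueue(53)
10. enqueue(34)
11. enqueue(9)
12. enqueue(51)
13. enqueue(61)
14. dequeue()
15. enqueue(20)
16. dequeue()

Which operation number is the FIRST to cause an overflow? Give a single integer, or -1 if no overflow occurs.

1. enqueue(56): size=1
2. dequeue(): size=0
3. enqueue(33): size=1
4. dequeue(): size=0
5. dequeue(): empty, no-op, size=0
6. enqueue(5): size=1
7. enqueue(35): size=2
8. enqueue(36): size=3
9. enqueue(53): size=4
10. enqueue(34): size=5
11. enqueue(9): size=6
12. enqueue(51): size=6=cap → OVERFLOW (fail)
13. enqueue(61): size=6=cap → OVERFLOW (fail)
14. dequeue(): size=5
15. enqueue(20): size=6
16. dequeue(): size=5

Answer: 12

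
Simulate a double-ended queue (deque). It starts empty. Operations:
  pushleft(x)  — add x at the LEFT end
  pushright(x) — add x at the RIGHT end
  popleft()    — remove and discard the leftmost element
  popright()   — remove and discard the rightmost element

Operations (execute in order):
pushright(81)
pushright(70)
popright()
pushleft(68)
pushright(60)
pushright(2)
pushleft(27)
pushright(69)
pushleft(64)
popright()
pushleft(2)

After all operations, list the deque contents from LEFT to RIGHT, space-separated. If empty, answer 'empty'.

pushright(81): [81]
pushright(70): [81, 70]
popright(): [81]
pushleft(68): [68, 81]
pushright(60): [68, 81, 60]
pushright(2): [68, 81, 60, 2]
pushleft(27): [27, 68, 81, 60, 2]
pushright(69): [27, 68, 81, 60, 2, 69]
pushleft(64): [64, 27, 68, 81, 60, 2, 69]
popright(): [64, 27, 68, 81, 60, 2]
pushleft(2): [2, 64, 27, 68, 81, 60, 2]

Answer: 2 64 27 68 81 60 2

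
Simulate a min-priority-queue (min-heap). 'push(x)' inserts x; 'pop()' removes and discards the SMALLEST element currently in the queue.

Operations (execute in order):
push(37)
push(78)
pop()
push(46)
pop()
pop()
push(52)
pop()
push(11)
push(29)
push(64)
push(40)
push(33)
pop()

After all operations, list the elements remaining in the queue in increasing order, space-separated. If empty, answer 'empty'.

Answer: 29 33 40 64

Derivation:
push(37): heap contents = [37]
push(78): heap contents = [37, 78]
pop() → 37: heap contents = [78]
push(46): heap contents = [46, 78]
pop() → 46: heap contents = [78]
pop() → 78: heap contents = []
push(52): heap contents = [52]
pop() → 52: heap contents = []
push(11): heap contents = [11]
push(29): heap contents = [11, 29]
push(64): heap contents = [11, 29, 64]
push(40): heap contents = [11, 29, 40, 64]
push(33): heap contents = [11, 29, 33, 40, 64]
pop() → 11: heap contents = [29, 33, 40, 64]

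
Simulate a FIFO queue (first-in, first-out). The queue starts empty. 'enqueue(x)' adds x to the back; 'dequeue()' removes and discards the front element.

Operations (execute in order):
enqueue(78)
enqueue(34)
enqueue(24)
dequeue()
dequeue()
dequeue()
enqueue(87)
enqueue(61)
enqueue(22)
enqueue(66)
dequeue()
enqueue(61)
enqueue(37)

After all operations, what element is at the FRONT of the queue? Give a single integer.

enqueue(78): queue = [78]
enqueue(34): queue = [78, 34]
enqueue(24): queue = [78, 34, 24]
dequeue(): queue = [34, 24]
dequeue(): queue = [24]
dequeue(): queue = []
enqueue(87): queue = [87]
enqueue(61): queue = [87, 61]
enqueue(22): queue = [87, 61, 22]
enqueue(66): queue = [87, 61, 22, 66]
dequeue(): queue = [61, 22, 66]
enqueue(61): queue = [61, 22, 66, 61]
enqueue(37): queue = [61, 22, 66, 61, 37]

Answer: 61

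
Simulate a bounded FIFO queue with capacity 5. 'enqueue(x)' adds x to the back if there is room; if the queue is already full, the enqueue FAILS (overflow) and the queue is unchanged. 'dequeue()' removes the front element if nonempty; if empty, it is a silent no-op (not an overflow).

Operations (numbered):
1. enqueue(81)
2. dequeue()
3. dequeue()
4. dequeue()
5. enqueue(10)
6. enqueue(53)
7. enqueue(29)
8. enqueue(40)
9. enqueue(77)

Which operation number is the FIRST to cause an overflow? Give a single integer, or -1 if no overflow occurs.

1. enqueue(81): size=1
2. dequeue(): size=0
3. dequeue(): empty, no-op, size=0
4. dequeue(): empty, no-op, size=0
5. enqueue(10): size=1
6. enqueue(53): size=2
7. enqueue(29): size=3
8. enqueue(40): size=4
9. enqueue(77): size=5

Answer: -1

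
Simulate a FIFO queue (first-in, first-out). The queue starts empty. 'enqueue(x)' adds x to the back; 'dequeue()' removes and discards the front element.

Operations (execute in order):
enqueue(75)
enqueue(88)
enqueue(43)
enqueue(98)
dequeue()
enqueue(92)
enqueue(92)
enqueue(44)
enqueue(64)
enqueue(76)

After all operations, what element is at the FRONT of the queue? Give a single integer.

enqueue(75): queue = [75]
enqueue(88): queue = [75, 88]
enqueue(43): queue = [75, 88, 43]
enqueue(98): queue = [75, 88, 43, 98]
dequeue(): queue = [88, 43, 98]
enqueue(92): queue = [88, 43, 98, 92]
enqueue(92): queue = [88, 43, 98, 92, 92]
enqueue(44): queue = [88, 43, 98, 92, 92, 44]
enqueue(64): queue = [88, 43, 98, 92, 92, 44, 64]
enqueue(76): queue = [88, 43, 98, 92, 92, 44, 64, 76]

Answer: 88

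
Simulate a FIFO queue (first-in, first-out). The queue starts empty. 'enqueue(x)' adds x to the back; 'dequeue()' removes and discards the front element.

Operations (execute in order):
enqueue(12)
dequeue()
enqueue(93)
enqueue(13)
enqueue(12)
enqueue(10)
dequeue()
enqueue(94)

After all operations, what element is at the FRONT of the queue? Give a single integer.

enqueue(12): queue = [12]
dequeue(): queue = []
enqueue(93): queue = [93]
enqueue(13): queue = [93, 13]
enqueue(12): queue = [93, 13, 12]
enqueue(10): queue = [93, 13, 12, 10]
dequeue(): queue = [13, 12, 10]
enqueue(94): queue = [13, 12, 10, 94]

Answer: 13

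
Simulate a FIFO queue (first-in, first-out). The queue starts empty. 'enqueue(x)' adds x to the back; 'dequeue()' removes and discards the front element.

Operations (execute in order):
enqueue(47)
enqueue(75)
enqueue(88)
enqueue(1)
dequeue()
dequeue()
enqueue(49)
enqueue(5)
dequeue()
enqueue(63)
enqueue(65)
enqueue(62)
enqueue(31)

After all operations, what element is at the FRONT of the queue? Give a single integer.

Answer: 1

Derivation:
enqueue(47): queue = [47]
enqueue(75): queue = [47, 75]
enqueue(88): queue = [47, 75, 88]
enqueue(1): queue = [47, 75, 88, 1]
dequeue(): queue = [75, 88, 1]
dequeue(): queue = [88, 1]
enqueue(49): queue = [88, 1, 49]
enqueue(5): queue = [88, 1, 49, 5]
dequeue(): queue = [1, 49, 5]
enqueue(63): queue = [1, 49, 5, 63]
enqueue(65): queue = [1, 49, 5, 63, 65]
enqueue(62): queue = [1, 49, 5, 63, 65, 62]
enqueue(31): queue = [1, 49, 5, 63, 65, 62, 31]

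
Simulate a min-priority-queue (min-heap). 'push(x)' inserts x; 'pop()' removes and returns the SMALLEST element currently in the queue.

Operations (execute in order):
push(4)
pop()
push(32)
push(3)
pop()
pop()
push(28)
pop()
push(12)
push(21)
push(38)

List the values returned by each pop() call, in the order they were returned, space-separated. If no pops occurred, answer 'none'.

push(4): heap contents = [4]
pop() → 4: heap contents = []
push(32): heap contents = [32]
push(3): heap contents = [3, 32]
pop() → 3: heap contents = [32]
pop() → 32: heap contents = []
push(28): heap contents = [28]
pop() → 28: heap contents = []
push(12): heap contents = [12]
push(21): heap contents = [12, 21]
push(38): heap contents = [12, 21, 38]

Answer: 4 3 32 28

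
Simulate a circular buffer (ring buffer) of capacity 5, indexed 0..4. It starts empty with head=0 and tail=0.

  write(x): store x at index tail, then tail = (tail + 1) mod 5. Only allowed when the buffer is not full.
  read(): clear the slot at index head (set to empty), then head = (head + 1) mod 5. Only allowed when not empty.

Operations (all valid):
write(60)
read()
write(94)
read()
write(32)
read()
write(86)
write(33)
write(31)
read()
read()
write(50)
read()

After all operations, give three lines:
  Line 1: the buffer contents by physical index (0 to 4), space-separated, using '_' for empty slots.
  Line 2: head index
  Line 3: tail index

write(60): buf=[60 _ _ _ _], head=0, tail=1, size=1
read(): buf=[_ _ _ _ _], head=1, tail=1, size=0
write(94): buf=[_ 94 _ _ _], head=1, tail=2, size=1
read(): buf=[_ _ _ _ _], head=2, tail=2, size=0
write(32): buf=[_ _ 32 _ _], head=2, tail=3, size=1
read(): buf=[_ _ _ _ _], head=3, tail=3, size=0
write(86): buf=[_ _ _ 86 _], head=3, tail=4, size=1
write(33): buf=[_ _ _ 86 33], head=3, tail=0, size=2
write(31): buf=[31 _ _ 86 33], head=3, tail=1, size=3
read(): buf=[31 _ _ _ 33], head=4, tail=1, size=2
read(): buf=[31 _ _ _ _], head=0, tail=1, size=1
write(50): buf=[31 50 _ _ _], head=0, tail=2, size=2
read(): buf=[_ 50 _ _ _], head=1, tail=2, size=1

Answer: _ 50 _ _ _
1
2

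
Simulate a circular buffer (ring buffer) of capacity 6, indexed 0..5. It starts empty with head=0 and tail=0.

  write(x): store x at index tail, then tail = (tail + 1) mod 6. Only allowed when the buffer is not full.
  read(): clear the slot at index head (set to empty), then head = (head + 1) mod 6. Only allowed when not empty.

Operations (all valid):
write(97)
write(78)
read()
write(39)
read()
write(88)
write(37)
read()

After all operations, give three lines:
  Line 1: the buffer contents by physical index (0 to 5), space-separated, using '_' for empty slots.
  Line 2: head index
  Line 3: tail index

Answer: _ _ _ 88 37 _
3
5

Derivation:
write(97): buf=[97 _ _ _ _ _], head=0, tail=1, size=1
write(78): buf=[97 78 _ _ _ _], head=0, tail=2, size=2
read(): buf=[_ 78 _ _ _ _], head=1, tail=2, size=1
write(39): buf=[_ 78 39 _ _ _], head=1, tail=3, size=2
read(): buf=[_ _ 39 _ _ _], head=2, tail=3, size=1
write(88): buf=[_ _ 39 88 _ _], head=2, tail=4, size=2
write(37): buf=[_ _ 39 88 37 _], head=2, tail=5, size=3
read(): buf=[_ _ _ 88 37 _], head=3, tail=5, size=2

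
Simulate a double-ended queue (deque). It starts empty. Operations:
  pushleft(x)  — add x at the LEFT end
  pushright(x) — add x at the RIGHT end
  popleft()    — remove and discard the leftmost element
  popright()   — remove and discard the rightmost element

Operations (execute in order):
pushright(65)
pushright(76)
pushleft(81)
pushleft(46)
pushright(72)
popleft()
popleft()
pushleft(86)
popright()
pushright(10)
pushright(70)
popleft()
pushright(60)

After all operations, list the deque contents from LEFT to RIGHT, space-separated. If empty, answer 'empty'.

pushright(65): [65]
pushright(76): [65, 76]
pushleft(81): [81, 65, 76]
pushleft(46): [46, 81, 65, 76]
pushright(72): [46, 81, 65, 76, 72]
popleft(): [81, 65, 76, 72]
popleft(): [65, 76, 72]
pushleft(86): [86, 65, 76, 72]
popright(): [86, 65, 76]
pushright(10): [86, 65, 76, 10]
pushright(70): [86, 65, 76, 10, 70]
popleft(): [65, 76, 10, 70]
pushright(60): [65, 76, 10, 70, 60]

Answer: 65 76 10 70 60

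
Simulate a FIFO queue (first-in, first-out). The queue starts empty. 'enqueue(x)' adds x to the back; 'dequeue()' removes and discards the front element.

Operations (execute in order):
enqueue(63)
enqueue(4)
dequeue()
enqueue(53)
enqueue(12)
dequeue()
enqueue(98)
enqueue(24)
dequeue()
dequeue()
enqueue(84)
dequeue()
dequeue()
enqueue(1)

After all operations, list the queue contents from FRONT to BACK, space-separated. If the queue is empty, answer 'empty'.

Answer: 84 1

Derivation:
enqueue(63): [63]
enqueue(4): [63, 4]
dequeue(): [4]
enqueue(53): [4, 53]
enqueue(12): [4, 53, 12]
dequeue(): [53, 12]
enqueue(98): [53, 12, 98]
enqueue(24): [53, 12, 98, 24]
dequeue(): [12, 98, 24]
dequeue(): [98, 24]
enqueue(84): [98, 24, 84]
dequeue(): [24, 84]
dequeue(): [84]
enqueue(1): [84, 1]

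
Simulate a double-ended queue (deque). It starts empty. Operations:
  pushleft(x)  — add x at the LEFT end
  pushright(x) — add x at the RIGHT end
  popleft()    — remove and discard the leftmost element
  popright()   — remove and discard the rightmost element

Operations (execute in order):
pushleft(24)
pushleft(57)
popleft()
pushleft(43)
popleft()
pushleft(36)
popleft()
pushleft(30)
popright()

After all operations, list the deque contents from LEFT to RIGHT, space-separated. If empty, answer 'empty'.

Answer: 30

Derivation:
pushleft(24): [24]
pushleft(57): [57, 24]
popleft(): [24]
pushleft(43): [43, 24]
popleft(): [24]
pushleft(36): [36, 24]
popleft(): [24]
pushleft(30): [30, 24]
popright(): [30]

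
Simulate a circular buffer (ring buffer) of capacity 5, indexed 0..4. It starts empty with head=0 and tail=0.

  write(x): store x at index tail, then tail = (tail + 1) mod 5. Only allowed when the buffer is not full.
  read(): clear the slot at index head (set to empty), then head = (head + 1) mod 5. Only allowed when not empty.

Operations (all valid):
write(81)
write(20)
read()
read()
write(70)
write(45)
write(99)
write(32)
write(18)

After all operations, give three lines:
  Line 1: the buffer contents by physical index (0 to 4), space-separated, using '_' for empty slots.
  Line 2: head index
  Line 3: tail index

write(81): buf=[81 _ _ _ _], head=0, tail=1, size=1
write(20): buf=[81 20 _ _ _], head=0, tail=2, size=2
read(): buf=[_ 20 _ _ _], head=1, tail=2, size=1
read(): buf=[_ _ _ _ _], head=2, tail=2, size=0
write(70): buf=[_ _ 70 _ _], head=2, tail=3, size=1
write(45): buf=[_ _ 70 45 _], head=2, tail=4, size=2
write(99): buf=[_ _ 70 45 99], head=2, tail=0, size=3
write(32): buf=[32 _ 70 45 99], head=2, tail=1, size=4
write(18): buf=[32 18 70 45 99], head=2, tail=2, size=5

Answer: 32 18 70 45 99
2
2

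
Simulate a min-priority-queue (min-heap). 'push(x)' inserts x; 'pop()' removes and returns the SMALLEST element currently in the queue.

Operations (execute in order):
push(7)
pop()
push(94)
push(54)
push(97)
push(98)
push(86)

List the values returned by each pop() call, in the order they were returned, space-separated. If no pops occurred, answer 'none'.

Answer: 7

Derivation:
push(7): heap contents = [7]
pop() → 7: heap contents = []
push(94): heap contents = [94]
push(54): heap contents = [54, 94]
push(97): heap contents = [54, 94, 97]
push(98): heap contents = [54, 94, 97, 98]
push(86): heap contents = [54, 86, 94, 97, 98]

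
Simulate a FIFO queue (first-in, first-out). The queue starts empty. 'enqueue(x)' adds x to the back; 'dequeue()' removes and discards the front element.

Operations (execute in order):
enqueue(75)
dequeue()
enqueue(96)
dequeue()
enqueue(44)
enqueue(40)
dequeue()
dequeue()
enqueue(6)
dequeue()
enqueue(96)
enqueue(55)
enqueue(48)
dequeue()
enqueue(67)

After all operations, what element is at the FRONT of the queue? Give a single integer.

Answer: 55

Derivation:
enqueue(75): queue = [75]
dequeue(): queue = []
enqueue(96): queue = [96]
dequeue(): queue = []
enqueue(44): queue = [44]
enqueue(40): queue = [44, 40]
dequeue(): queue = [40]
dequeue(): queue = []
enqueue(6): queue = [6]
dequeue(): queue = []
enqueue(96): queue = [96]
enqueue(55): queue = [96, 55]
enqueue(48): queue = [96, 55, 48]
dequeue(): queue = [55, 48]
enqueue(67): queue = [55, 48, 67]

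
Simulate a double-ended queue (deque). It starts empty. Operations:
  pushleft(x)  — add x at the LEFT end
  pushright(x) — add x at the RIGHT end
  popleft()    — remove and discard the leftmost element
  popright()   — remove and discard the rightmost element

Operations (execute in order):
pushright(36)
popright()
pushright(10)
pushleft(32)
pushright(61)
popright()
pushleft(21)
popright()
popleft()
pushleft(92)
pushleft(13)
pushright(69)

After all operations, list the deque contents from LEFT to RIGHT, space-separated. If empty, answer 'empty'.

pushright(36): [36]
popright(): []
pushright(10): [10]
pushleft(32): [32, 10]
pushright(61): [32, 10, 61]
popright(): [32, 10]
pushleft(21): [21, 32, 10]
popright(): [21, 32]
popleft(): [32]
pushleft(92): [92, 32]
pushleft(13): [13, 92, 32]
pushright(69): [13, 92, 32, 69]

Answer: 13 92 32 69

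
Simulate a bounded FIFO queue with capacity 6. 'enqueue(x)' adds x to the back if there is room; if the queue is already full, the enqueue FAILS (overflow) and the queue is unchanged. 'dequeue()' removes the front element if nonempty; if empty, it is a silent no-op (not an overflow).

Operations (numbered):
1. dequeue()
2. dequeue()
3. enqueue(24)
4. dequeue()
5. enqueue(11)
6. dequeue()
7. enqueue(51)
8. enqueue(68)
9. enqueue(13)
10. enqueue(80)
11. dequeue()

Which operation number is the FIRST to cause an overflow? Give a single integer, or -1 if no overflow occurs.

1. dequeue(): empty, no-op, size=0
2. dequeue(): empty, no-op, size=0
3. enqueue(24): size=1
4. dequeue(): size=0
5. enqueue(11): size=1
6. dequeue(): size=0
7. enqueue(51): size=1
8. enqueue(68): size=2
9. enqueue(13): size=3
10. enqueue(80): size=4
11. dequeue(): size=3

Answer: -1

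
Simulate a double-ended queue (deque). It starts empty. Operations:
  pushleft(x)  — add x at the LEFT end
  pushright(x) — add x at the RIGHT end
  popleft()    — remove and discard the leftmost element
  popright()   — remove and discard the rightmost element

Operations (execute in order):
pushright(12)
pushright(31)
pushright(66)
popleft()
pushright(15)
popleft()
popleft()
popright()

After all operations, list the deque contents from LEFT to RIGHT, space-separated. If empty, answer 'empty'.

pushright(12): [12]
pushright(31): [12, 31]
pushright(66): [12, 31, 66]
popleft(): [31, 66]
pushright(15): [31, 66, 15]
popleft(): [66, 15]
popleft(): [15]
popright(): []

Answer: empty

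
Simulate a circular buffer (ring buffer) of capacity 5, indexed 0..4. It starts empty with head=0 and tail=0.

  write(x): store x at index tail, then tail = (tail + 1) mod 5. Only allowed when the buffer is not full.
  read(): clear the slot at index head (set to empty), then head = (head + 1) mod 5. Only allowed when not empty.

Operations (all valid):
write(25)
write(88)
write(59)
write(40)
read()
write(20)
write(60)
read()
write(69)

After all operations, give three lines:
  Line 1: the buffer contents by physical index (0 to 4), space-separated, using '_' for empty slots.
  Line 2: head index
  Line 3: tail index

Answer: 60 69 59 40 20
2
2

Derivation:
write(25): buf=[25 _ _ _ _], head=0, tail=1, size=1
write(88): buf=[25 88 _ _ _], head=0, tail=2, size=2
write(59): buf=[25 88 59 _ _], head=0, tail=3, size=3
write(40): buf=[25 88 59 40 _], head=0, tail=4, size=4
read(): buf=[_ 88 59 40 _], head=1, tail=4, size=3
write(20): buf=[_ 88 59 40 20], head=1, tail=0, size=4
write(60): buf=[60 88 59 40 20], head=1, tail=1, size=5
read(): buf=[60 _ 59 40 20], head=2, tail=1, size=4
write(69): buf=[60 69 59 40 20], head=2, tail=2, size=5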